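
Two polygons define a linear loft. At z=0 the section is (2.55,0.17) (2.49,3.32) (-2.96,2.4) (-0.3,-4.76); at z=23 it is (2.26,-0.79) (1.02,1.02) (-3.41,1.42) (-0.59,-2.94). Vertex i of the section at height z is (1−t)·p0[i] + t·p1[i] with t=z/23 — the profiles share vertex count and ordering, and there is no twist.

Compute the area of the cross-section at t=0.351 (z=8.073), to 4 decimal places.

Cross-section at t=0.351: each vertex is (1-t)·p0[i] + t·p1[i].
  v1: (1-0.351)·(2.55,0.17) + 0.351·(2.26,-0.79) = (2.4482,-0.1670)
  v2: (1-0.351)·(2.49,3.32) + 0.351·(1.02,1.02) = (1.9740,2.5127)
  v3: (1-0.351)·(-2.96,2.4) + 0.351·(-3.41,1.42) = (-3.1179,2.0560)
  v4: (1-0.351)·(-0.3,-4.76) + 0.351·(-0.59,-2.94) = (-0.4018,-4.1212)
Shoelace sum Σ(x_i·y_{i+1} − x_{i+1}·y_i):
  i=1: 2.4482·2.5127 − 1.9740·-0.1670 = +6.4812 (running +6.4812)
  i=2: 1.9740·2.0560 − -3.1179·2.5127 = +11.8931 (running +18.3743)
  i=3: -3.1179·-4.1212 − -0.4018·2.0560 = +13.6757 (running +32.0500)
  i=4: -0.4018·-0.1670 − 2.4482·-4.1212 = +10.1566 (running +42.2066)
Area = |Σ|/2 = |42.2066|/2 = 21.1033

Area at t=0.351: 21.1033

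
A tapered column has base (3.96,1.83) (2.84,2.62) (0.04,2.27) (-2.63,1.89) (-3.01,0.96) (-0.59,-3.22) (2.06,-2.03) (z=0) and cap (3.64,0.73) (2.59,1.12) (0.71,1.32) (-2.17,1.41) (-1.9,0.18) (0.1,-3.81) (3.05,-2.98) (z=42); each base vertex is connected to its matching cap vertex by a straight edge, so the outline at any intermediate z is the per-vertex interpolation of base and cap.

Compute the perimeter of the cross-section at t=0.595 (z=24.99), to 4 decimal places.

Cross-section at t=0.595: each vertex is (1-t)·p0[i] + t·p1[i].
  v1: (1-0.595)·(3.96,1.83) + 0.595·(3.64,0.73) = (3.7696,1.1755)
  v2: (1-0.595)·(2.84,2.62) + 0.595·(2.59,1.12) = (2.6913,1.7275)
  v3: (1-0.595)·(0.04,2.27) + 0.595·(0.71,1.32) = (0.4386,1.7048)
  v4: (1-0.595)·(-2.63,1.89) + 0.595·(-2.17,1.41) = (-2.3563,1.6044)
  v5: (1-0.595)·(-3.01,0.96) + 0.595·(-1.9,0.18) = (-2.3495,0.4959)
  v6: (1-0.595)·(-0.59,-3.22) + 0.595·(0.1,-3.81) = (-0.1794,-3.5711)
  v7: (1-0.595)·(2.06,-2.03) + 0.595·(3.05,-2.98) = (2.6490,-2.5953)
Perimeter = Σ |v_{i+1} − v_i|:
  edge 1→2: √(-1.0783² + 0.5520²) = 1.2114 (running 1.2114)
  edge 2→3: √(-2.2526² + -0.0227²) = 2.2527 (running 3.4641)
  edge 3→4: √(-2.7950² + -0.1004²) = 2.7968 (running 6.2609)
  edge 4→5: √(0.0068² + -1.1085²) = 1.1085 (running 7.3694)
  edge 5→6: √(2.1701² + -4.0670²) = 4.6097 (running 11.9791)
  edge 6→7: √(2.8285² + 0.9758²) = 2.9921 (running 14.9712)
  edge 7→1: √(1.1206² + 3.7708²) = 3.9337 (running 18.9049)
Perimeter = 18.9049

Perimeter at t=0.595: 18.9049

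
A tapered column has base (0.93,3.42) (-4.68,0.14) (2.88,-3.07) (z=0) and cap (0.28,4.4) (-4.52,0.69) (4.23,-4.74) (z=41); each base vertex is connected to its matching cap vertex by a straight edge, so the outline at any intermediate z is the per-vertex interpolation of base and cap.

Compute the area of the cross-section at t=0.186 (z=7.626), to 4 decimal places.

Area at t=0.186: 22.9619

Cross-section at t=0.186: each vertex is (1-t)·p0[i] + t·p1[i].
  v1: (1-0.186)·(0.93,3.42) + 0.186·(0.28,4.4) = (0.8091,3.6023)
  v2: (1-0.186)·(-4.68,0.14) + 0.186·(-4.52,0.69) = (-4.6502,0.2423)
  v3: (1-0.186)·(2.88,-3.07) + 0.186·(4.23,-4.74) = (3.1311,-3.3806)
Shoelace sum Σ(x_i·y_{i+1} − x_{i+1}·y_i):
  i=1: 0.8091·0.2423 − -4.6502·3.6023 = +16.9475 (running +16.9475)
  i=2: -4.6502·-3.3806 − 3.1311·0.2423 = +14.9620 (running +31.9095)
  i=3: 3.1311·3.6023 − 0.8091·-3.3806 = +14.0144 (running +45.9239)
Area = |Σ|/2 = |45.9239|/2 = 22.9619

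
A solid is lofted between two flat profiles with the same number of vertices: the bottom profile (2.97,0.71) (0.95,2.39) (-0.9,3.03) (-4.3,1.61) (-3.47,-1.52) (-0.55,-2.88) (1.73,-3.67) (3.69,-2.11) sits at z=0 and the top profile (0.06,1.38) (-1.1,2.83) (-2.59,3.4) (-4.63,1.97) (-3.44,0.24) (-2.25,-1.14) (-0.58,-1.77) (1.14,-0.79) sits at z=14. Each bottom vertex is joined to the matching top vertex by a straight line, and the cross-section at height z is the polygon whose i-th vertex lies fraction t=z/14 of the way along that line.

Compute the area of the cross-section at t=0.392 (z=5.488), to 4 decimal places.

Cross-section at t=0.392: each vertex is (1-t)·p0[i] + t·p1[i].
  v1: (1-0.392)·(2.97,0.71) + 0.392·(0.06,1.38) = (1.8293,0.9726)
  v2: (1-0.392)·(0.95,2.39) + 0.392·(-1.1,2.83) = (0.1464,2.5625)
  v3: (1-0.392)·(-0.9,3.03) + 0.392·(-2.59,3.4) = (-1.5625,3.1750)
  v4: (1-0.392)·(-4.3,1.61) + 0.392·(-4.63,1.97) = (-4.4294,1.7511)
  v5: (1-0.392)·(-3.47,-1.52) + 0.392·(-3.44,0.24) = (-3.4582,-0.8301)
  v6: (1-0.392)·(-0.55,-2.88) + 0.392·(-2.25,-1.14) = (-1.2164,-2.1979)
  v7: (1-0.392)·(1.73,-3.67) + 0.392·(-0.58,-1.77) = (0.8245,-2.9252)
  v8: (1-0.392)·(3.69,-2.11) + 0.392·(1.14,-0.79) = (2.6904,-1.5926)
Shoelace sum Σ(x_i·y_{i+1} − x_{i+1}·y_i):
  i=1: 1.8293·2.5625 − 0.1464·0.9726 = +4.5451 (running +4.5451)
  i=2: 0.1464·3.1750 − -1.5625·2.5625 = +4.4686 (running +9.0137)
  i=3: -1.5625·1.7511 − -4.4294·3.1750 = +11.3273 (running +20.3411)
  i=4: -4.4294·-0.8301 − -3.4582·1.7511 = +9.7325 (running +30.0736)
  i=5: -3.4582·-2.1979 − -1.2164·-0.8301 = +6.5912 (running +36.6648)
  i=6: -1.2164·-2.9252 − 0.8245·-2.1979 = +5.3704 (running +42.0352)
  i=7: 0.8245·-1.5926 − 2.6904·-2.9252 = +6.5569 (running +48.5921)
  i=8: 2.6904·0.9726 − 1.8293·-1.5926 = +5.5300 (running +54.1221)
Area = |Σ|/2 = |54.1221|/2 = 27.0611

Area at t=0.392: 27.0611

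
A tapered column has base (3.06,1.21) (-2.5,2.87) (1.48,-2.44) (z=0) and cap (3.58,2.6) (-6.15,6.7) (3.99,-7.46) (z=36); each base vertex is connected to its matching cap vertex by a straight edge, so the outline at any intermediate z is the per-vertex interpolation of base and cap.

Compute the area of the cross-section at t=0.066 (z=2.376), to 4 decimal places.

Area at t=0.066: 13.2026

Cross-section at t=0.066: each vertex is (1-t)·p0[i] + t·p1[i].
  v1: (1-0.066)·(3.06,1.21) + 0.066·(3.58,2.6) = (3.0943,1.3017)
  v2: (1-0.066)·(-2.5,2.87) + 0.066·(-6.15,6.7) = (-2.7409,3.1228)
  v3: (1-0.066)·(1.48,-2.44) + 0.066·(3.99,-7.46) = (1.6457,-2.7713)
Shoelace sum Σ(x_i·y_{i+1} − x_{i+1}·y_i):
  i=1: 3.0943·3.1228 − -2.7409·1.3017 = +13.2308 (running +13.2308)
  i=2: -2.7409·-2.7713 − 1.6457·3.1228 = +2.4569 (running +15.6877)
  i=3: 1.6457·1.3017 − 3.0943·-2.7713 = +10.7176 (running +26.4053)
Area = |Σ|/2 = |26.4053|/2 = 13.2026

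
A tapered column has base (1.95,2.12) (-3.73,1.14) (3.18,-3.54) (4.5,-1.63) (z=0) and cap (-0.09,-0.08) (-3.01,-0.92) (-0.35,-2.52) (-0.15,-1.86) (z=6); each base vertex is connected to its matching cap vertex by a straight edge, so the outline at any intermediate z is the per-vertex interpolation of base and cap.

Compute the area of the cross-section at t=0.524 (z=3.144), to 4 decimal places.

Cross-section at t=0.524: each vertex is (1-t)·p0[i] + t·p1[i].
  v1: (1-0.524)·(1.95,2.12) + 0.524·(-0.09,-0.08) = (0.8810,0.9672)
  v2: (1-0.524)·(-3.73,1.14) + 0.524·(-3.01,-0.92) = (-3.3527,0.0606)
  v3: (1-0.524)·(3.18,-3.54) + 0.524·(-0.35,-2.52) = (1.3303,-3.0055)
  v4: (1-0.524)·(4.5,-1.63) + 0.524·(-0.15,-1.86) = (2.0634,-1.7505)
Shoelace sum Σ(x_i·y_{i+1} − x_{i+1}·y_i):
  i=1: 0.8810·0.0606 − -3.3527·0.9672 = +3.2961 (running +3.2961)
  i=2: -3.3527·-3.0055 − 1.3303·0.0606 = +9.9961 (running +13.2922)
  i=3: 1.3303·-1.7505 − 2.0634·-3.0055 = +3.8729 (running +17.1651)
  i=4: 2.0634·0.9672 − 0.8810·-1.7505 = +3.5380 (running +20.7031)
Area = |Σ|/2 = |20.7031|/2 = 10.3516

Area at t=0.524: 10.3516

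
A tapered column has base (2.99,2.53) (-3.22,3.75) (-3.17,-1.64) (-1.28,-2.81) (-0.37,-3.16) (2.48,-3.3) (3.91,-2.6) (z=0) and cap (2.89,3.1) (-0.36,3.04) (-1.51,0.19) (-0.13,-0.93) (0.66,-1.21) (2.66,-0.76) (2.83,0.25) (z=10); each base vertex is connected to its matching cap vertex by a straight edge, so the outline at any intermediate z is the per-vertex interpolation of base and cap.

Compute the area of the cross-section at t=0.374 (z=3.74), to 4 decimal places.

Cross-section at t=0.374: each vertex is (1-t)·p0[i] + t·p1[i].
  v1: (1-0.374)·(2.99,2.53) + 0.374·(2.89,3.1) = (2.9526,2.7432)
  v2: (1-0.374)·(-3.22,3.75) + 0.374·(-0.36,3.04) = (-2.1504,3.4845)
  v3: (1-0.374)·(-3.17,-1.64) + 0.374·(-1.51,0.19) = (-2.5492,-0.9556)
  v4: (1-0.374)·(-1.28,-2.81) + 0.374·(-0.13,-0.93) = (-0.8499,-2.1069)
  v5: (1-0.374)·(-0.37,-3.16) + 0.374·(0.66,-1.21) = (0.0152,-2.4307)
  v6: (1-0.374)·(2.48,-3.3) + 0.374·(2.66,-0.76) = (2.5473,-2.3500)
  v7: (1-0.374)·(3.91,-2.6) + 0.374·(2.83,0.25) = (3.5061,-1.5341)
Shoelace sum Σ(x_i·y_{i+1} − x_{i+1}·y_i):
  i=1: 2.9526·3.4845 − -2.1504·2.7432 = +16.1870 (running +16.1870)
  i=2: -2.1504·-0.9556 − -2.5492·3.4845 = +10.9373 (running +27.1243)
  i=3: -2.5492·-2.1069 − -0.8499·-0.9556 = +4.5586 (running +31.6830)
  i=4: -0.8499·-2.4307 − 0.0152·-2.1069 = +2.0979 (running +33.7809)
  i=5: 0.0152·-2.3500 − 2.5473·-2.4307 = +6.1560 (running +39.9369)
  i=6: 2.5473·-1.5341 − 3.5061·-2.3500 = +4.3316 (running +44.2685)
  i=7: 3.5061·2.7432 − 2.9526·-1.5341 = +14.1474 (running +58.4159)
Area = |Σ|/2 = |58.4159|/2 = 29.2079

Area at t=0.374: 29.2079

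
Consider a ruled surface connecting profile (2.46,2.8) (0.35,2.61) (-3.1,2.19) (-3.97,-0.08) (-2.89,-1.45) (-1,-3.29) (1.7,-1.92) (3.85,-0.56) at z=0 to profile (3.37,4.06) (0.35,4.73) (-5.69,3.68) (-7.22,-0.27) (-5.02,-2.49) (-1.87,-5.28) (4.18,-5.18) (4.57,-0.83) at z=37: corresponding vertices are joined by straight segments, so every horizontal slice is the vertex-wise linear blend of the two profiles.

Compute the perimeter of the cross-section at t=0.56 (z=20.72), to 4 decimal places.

Cross-section at t=0.56: each vertex is (1-t)·p0[i] + t·p1[i].
  v1: (1-0.56)·(2.46,2.8) + 0.56·(3.37,4.06) = (2.9696,3.5056)
  v2: (1-0.56)·(0.35,2.61) + 0.56·(0.35,4.73) = (0.3500,3.7972)
  v3: (1-0.56)·(-3.1,2.19) + 0.56·(-5.69,3.68) = (-4.5504,3.0244)
  v4: (1-0.56)·(-3.97,-0.08) + 0.56·(-7.22,-0.27) = (-5.7900,-0.1864)
  v5: (1-0.56)·(-2.89,-1.45) + 0.56·(-5.02,-2.49) = (-4.0828,-2.0324)
  v6: (1-0.56)·(-1,-3.29) + 0.56·(-1.87,-5.28) = (-1.4872,-4.4044)
  v7: (1-0.56)·(1.7,-1.92) + 0.56·(4.18,-5.18) = (3.0888,-3.7456)
  v8: (1-0.56)·(3.85,-0.56) + 0.56·(4.57,-0.83) = (4.2532,-0.7112)
Perimeter = Σ |v_{i+1} − v_i|:
  edge 1→2: √(-2.6196² + 0.2916²) = 2.6358 (running 2.6358)
  edge 2→3: √(-4.9004² + -0.7728²) = 4.9610 (running 7.5967)
  edge 3→4: √(-1.2396² + -3.2108²) = 3.4418 (running 11.0385)
  edge 4→5: √(1.7072² + -1.8460²) = 2.5144 (running 13.5529)
  edge 5→6: √(2.5956² + -2.3720²) = 3.5162 (running 17.0691)
  edge 6→7: √(4.5760² + 0.6588²) = 4.6232 (running 21.6923)
  edge 7→8: √(1.1644² + 3.0344²) = 3.2501 (running 24.9424)
  edge 8→1: √(-1.2836² + 4.2168²) = 4.4078 (running 29.3503)
Perimeter = 29.3503

Perimeter at t=0.56: 29.3503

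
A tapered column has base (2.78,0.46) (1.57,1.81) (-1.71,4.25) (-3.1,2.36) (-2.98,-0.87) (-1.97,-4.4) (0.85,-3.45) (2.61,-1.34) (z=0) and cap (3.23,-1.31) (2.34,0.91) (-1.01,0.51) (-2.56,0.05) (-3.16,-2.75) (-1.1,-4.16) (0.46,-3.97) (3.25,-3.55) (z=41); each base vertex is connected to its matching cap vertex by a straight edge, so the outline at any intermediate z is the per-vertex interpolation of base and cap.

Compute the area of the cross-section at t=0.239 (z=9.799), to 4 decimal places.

Area at t=0.239: 31.9003

Cross-section at t=0.239: each vertex is (1-t)·p0[i] + t·p1[i].
  v1: (1-0.239)·(2.78,0.46) + 0.239·(3.23,-1.31) = (2.8876,0.0370)
  v2: (1-0.239)·(1.57,1.81) + 0.239·(2.34,0.91) = (1.7540,1.5949)
  v3: (1-0.239)·(-1.71,4.25) + 0.239·(-1.01,0.51) = (-1.5427,3.3561)
  v4: (1-0.239)·(-3.1,2.36) + 0.239·(-2.56,0.05) = (-2.9709,1.8079)
  v5: (1-0.239)·(-2.98,-0.87) + 0.239·(-3.16,-2.75) = (-3.0230,-1.3193)
  v6: (1-0.239)·(-1.97,-4.4) + 0.239·(-1.1,-4.16) = (-1.7621,-4.3426)
  v7: (1-0.239)·(0.85,-3.45) + 0.239·(0.46,-3.97) = (0.7568,-3.5743)
  v8: (1-0.239)·(2.61,-1.34) + 0.239·(3.25,-3.55) = (2.7630,-1.8682)
Shoelace sum Σ(x_i·y_{i+1} − x_{i+1}·y_i):
  i=1: 2.8876·1.5949 − 1.7540·0.0370 = +4.5405 (running +4.5405)
  i=2: 1.7540·3.3561 − -1.5427·1.5949 = +8.3472 (running +12.8877)
  i=3: -1.5427·1.8079 − -2.9709·3.3561 = +7.1818 (running +20.0696)
  i=4: -2.9709·-1.3193 − -3.0230·1.8079 = +9.3850 (running +29.4545)
  i=5: -3.0230·-4.3426 − -1.7621·-1.3193 = +10.8032 (running +40.2577)
  i=6: -1.7621·-3.5743 − 0.7568·-4.3426 = +9.5846 (running +49.8423)
  i=7: 0.7568·-1.8682 − 2.7630·-3.5743 = +8.4618 (running +58.3040)
  i=8: 2.7630·0.0370 − 2.8876·-1.8682 = +5.4966 (running +63.8007)
Area = |Σ|/2 = |63.8007|/2 = 31.9003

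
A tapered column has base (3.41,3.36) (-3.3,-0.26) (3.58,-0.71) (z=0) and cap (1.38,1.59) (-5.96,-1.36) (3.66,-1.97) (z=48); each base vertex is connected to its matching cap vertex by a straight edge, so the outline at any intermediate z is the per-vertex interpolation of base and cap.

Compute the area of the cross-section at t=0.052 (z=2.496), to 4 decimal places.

Area at t=0.052: 14.1335

Cross-section at t=0.052: each vertex is (1-t)·p0[i] + t·p1[i].
  v1: (1-0.052)·(3.41,3.36) + 0.052·(1.38,1.59) = (3.3044,3.2680)
  v2: (1-0.052)·(-3.3,-0.26) + 0.052·(-5.96,-1.36) = (-3.4383,-0.3172)
  v3: (1-0.052)·(3.58,-0.71) + 0.052·(3.66,-1.97) = (3.5842,-0.7755)
Shoelace sum Σ(x_i·y_{i+1} − x_{i+1}·y_i):
  i=1: 3.3044·-0.3172 − -3.4383·3.2680 = +10.1881 (running +10.1881)
  i=2: -3.4383·-0.7755 − 3.5842·-0.3172 = +3.8034 (running +13.9915)
  i=3: 3.5842·3.2680 − 3.3044·-0.7755 = +14.2756 (running +28.2671)
Area = |Σ|/2 = |28.2671|/2 = 14.1335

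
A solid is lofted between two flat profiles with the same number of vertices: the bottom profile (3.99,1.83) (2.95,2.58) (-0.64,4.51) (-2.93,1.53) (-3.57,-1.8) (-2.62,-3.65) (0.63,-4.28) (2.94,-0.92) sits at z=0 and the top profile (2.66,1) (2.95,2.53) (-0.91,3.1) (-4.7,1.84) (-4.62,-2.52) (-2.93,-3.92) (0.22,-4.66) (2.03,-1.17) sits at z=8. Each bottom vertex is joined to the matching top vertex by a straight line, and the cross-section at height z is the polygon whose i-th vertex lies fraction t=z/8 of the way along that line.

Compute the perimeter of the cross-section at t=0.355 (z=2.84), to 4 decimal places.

Perimeter at t=0.355: 24.6152

Cross-section at t=0.355: each vertex is (1-t)·p0[i] + t·p1[i].
  v1: (1-0.355)·(3.99,1.83) + 0.355·(2.66,1) = (3.5179,1.5353)
  v2: (1-0.355)·(2.95,2.58) + 0.355·(2.95,2.53) = (2.9500,2.5623)
  v3: (1-0.355)·(-0.64,4.51) + 0.355·(-0.91,3.1) = (-0.7359,4.0095)
  v4: (1-0.355)·(-2.93,1.53) + 0.355·(-4.7,1.84) = (-3.5583,1.6401)
  v5: (1-0.355)·(-3.57,-1.8) + 0.355·(-4.62,-2.52) = (-3.9427,-2.0556)
  v6: (1-0.355)·(-2.62,-3.65) + 0.355·(-2.93,-3.92) = (-2.7301,-3.7458)
  v7: (1-0.355)·(0.63,-4.28) + 0.355·(0.22,-4.66) = (0.4844,-4.4149)
  v8: (1-0.355)·(2.94,-0.92) + 0.355·(2.03,-1.17) = (2.6170,-1.0088)
Perimeter = Σ |v_{i+1} − v_i|:
  edge 1→2: √(-0.5678² + 1.0269²) = 1.1734 (running 1.1734)
  edge 2→3: √(-3.6859² + 1.4472²) = 3.9598 (running 5.1332)
  edge 3→4: √(-2.8225² + -2.3694²) = 3.6852 (running 8.8184)
  edge 4→5: √(-0.3844² + -3.6957²) = 3.7156 (running 12.5340)
  edge 5→6: √(1.2127² + -1.6902²) = 2.0803 (running 14.6143)
  edge 6→7: √(3.2145² + -0.6691²) = 3.2834 (running 17.8977)
  edge 7→8: √(2.1325² + 3.4062²) = 4.0186 (running 21.9163)
  edge 8→1: √(0.9009² + 2.5441²) = 2.6989 (running 24.6152)
Perimeter = 24.6152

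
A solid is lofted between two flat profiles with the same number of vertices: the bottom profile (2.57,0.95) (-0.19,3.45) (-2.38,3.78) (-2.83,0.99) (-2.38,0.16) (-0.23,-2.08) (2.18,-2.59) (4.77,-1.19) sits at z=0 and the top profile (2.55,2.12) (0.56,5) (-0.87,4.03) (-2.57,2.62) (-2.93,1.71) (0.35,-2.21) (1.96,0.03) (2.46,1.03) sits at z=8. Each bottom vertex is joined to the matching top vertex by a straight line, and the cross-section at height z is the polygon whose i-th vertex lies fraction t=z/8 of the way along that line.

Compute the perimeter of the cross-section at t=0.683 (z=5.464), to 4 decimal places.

Perimeter at t=0.683: 18.4268

Cross-section at t=0.683: each vertex is (1-t)·p0[i] + t·p1[i].
  v1: (1-0.683)·(2.57,0.95) + 0.683·(2.55,2.12) = (2.5563,1.7491)
  v2: (1-0.683)·(-0.19,3.45) + 0.683·(0.56,5) = (0.3223,4.5086)
  v3: (1-0.683)·(-2.38,3.78) + 0.683·(-0.87,4.03) = (-1.3487,3.9508)
  v4: (1-0.683)·(-2.83,0.99) + 0.683·(-2.57,2.62) = (-2.6524,2.1033)
  v5: (1-0.683)·(-2.38,0.16) + 0.683·(-2.93,1.71) = (-2.7557,1.2187)
  v6: (1-0.683)·(-0.23,-2.08) + 0.683·(0.35,-2.21) = (0.1661,-2.1688)
  v7: (1-0.683)·(2.18,-2.59) + 0.683·(1.96,0.03) = (2.0297,-0.8005)
  v8: (1-0.683)·(4.77,-1.19) + 0.683·(2.46,1.03) = (3.1923,0.3263)
Perimeter = Σ |v_{i+1} − v_i|:
  edge 1→2: √(-2.2341² + 2.7595²) = 3.5505 (running 3.5505)
  edge 2→3: √(-1.6709² + -0.5579²) = 1.7616 (running 5.3121)
  edge 3→4: √(-1.3037² + -1.8475²) = 2.2612 (running 7.5733)
  edge 4→5: √(-0.1032² + -0.8846²) = 0.8906 (running 8.4639)
  edge 5→6: √(2.9218² + -3.3874²) = 4.4734 (running 12.9374)
  edge 6→7: √(1.8636² + 1.3683²) = 2.3120 (running 15.2493)
  edge 7→8: √(1.1625² + 1.1268²) = 1.6190 (running 16.8683)
  edge 8→1: √(-0.6359² + 1.4228²) = 1.5585 (running 18.4268)
Perimeter = 18.4268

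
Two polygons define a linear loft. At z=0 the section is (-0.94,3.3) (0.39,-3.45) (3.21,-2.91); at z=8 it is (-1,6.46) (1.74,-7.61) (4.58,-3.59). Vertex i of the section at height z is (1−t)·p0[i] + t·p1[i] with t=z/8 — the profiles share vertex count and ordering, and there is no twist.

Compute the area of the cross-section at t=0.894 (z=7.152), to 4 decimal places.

Cross-section at t=0.894: each vertex is (1-t)·p0[i] + t·p1[i].
  v1: (1-0.894)·(-0.94,3.3) + 0.894·(-1,6.46) = (-0.9936,6.1250)
  v2: (1-0.894)·(0.39,-3.45) + 0.894·(1.74,-7.61) = (1.5969,-7.1690)
  v3: (1-0.894)·(3.21,-2.91) + 0.894·(4.58,-3.59) = (4.4348,-3.5179)
Shoelace sum Σ(x_i·y_{i+1} − x_{i+1}·y_i):
  i=1: -0.9936·-7.1690 − 1.5969·6.1250 = -2.6576 (running -2.6576)
  i=2: 1.5969·-3.5179 − 4.4348·-7.1690 = +26.1753 (running +23.5177)
  i=3: 4.4348·6.1250 − -0.9936·-3.5179 = +23.6677 (running +47.1854)
Area = |Σ|/2 = |47.1854|/2 = 23.5927

Area at t=0.894: 23.5927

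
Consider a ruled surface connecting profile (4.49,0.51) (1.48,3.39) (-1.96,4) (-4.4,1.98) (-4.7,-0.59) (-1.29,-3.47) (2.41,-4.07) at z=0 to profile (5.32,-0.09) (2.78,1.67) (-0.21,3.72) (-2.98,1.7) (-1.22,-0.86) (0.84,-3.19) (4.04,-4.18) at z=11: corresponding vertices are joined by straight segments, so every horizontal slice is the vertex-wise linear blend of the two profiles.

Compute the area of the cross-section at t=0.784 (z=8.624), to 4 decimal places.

Cross-section at t=0.784: each vertex is (1-t)·p0[i] + t·p1[i].
  v1: (1-0.784)·(4.49,0.51) + 0.784·(5.32,-0.09) = (5.1407,0.0396)
  v2: (1-0.784)·(1.48,3.39) + 0.784·(2.78,1.67) = (2.4992,2.0415)
  v3: (1-0.784)·(-1.96,4) + 0.784·(-0.21,3.72) = (-0.5880,3.7805)
  v4: (1-0.784)·(-4.4,1.98) + 0.784·(-2.98,1.7) = (-3.2867,1.7605)
  v5: (1-0.784)·(-4.7,-0.59) + 0.784·(-1.22,-0.86) = (-1.9717,-0.8017)
  v6: (1-0.784)·(-1.29,-3.47) + 0.784·(0.84,-3.19) = (0.3799,-3.2505)
  v7: (1-0.784)·(2.41,-4.07) + 0.784·(4.04,-4.18) = (3.6879,-4.1562)
Shoelace sum Σ(x_i·y_{i+1} − x_{i+1}·y_i):
  i=1: 5.1407·2.0415 − 2.4992·0.0396 = +10.3959 (running +10.3959)
  i=2: 2.4992·3.7805 − -0.5880·2.0415 = +10.6486 (running +21.0445)
  i=3: -0.5880·1.7605 − -3.2867·3.7805 = +11.3902 (running +32.4347)
  i=4: -3.2867·-0.8017 − -1.9717·1.7605 = +6.1060 (running +38.5407)
  i=5: -1.9717·-3.2505 − 0.3799·-0.8017 = +6.7135 (running +45.2542)
  i=6: 0.3799·-4.1562 − 3.6879·-3.2505 = +10.4085 (running +55.6627)
  i=7: 3.6879·0.0396 − 5.1407·-4.1562 = +21.5121 (running +77.1748)
Area = |Σ|/2 = |77.1748|/2 = 38.5874

Area at t=0.784: 38.5874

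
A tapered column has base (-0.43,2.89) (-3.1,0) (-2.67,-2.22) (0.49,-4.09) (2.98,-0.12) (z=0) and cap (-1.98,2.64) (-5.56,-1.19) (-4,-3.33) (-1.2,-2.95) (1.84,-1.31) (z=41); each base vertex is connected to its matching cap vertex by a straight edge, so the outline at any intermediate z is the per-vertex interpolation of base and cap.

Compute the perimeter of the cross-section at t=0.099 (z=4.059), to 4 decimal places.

Perimeter at t=0.099: 19.0371

Cross-section at t=0.099: each vertex is (1-t)·p0[i] + t·p1[i].
  v1: (1-0.099)·(-0.43,2.89) + 0.099·(-1.98,2.64) = (-0.5835,2.8653)
  v2: (1-0.099)·(-3.1,0) + 0.099·(-5.56,-1.19) = (-3.3435,-0.1178)
  v3: (1-0.099)·(-2.67,-2.22) + 0.099·(-4,-3.33) = (-2.8017,-2.3299)
  v4: (1-0.099)·(0.49,-4.09) + 0.099·(-1.2,-2.95) = (0.3227,-3.9771)
  v5: (1-0.099)·(2.98,-0.12) + 0.099·(1.84,-1.31) = (2.8671,-0.2378)
Perimeter = Σ |v_{i+1} − v_i|:
  edge 1→2: √(-2.7601² + -2.9831²) = 4.0641 (running 4.0641)
  edge 2→3: √(0.5419² + -2.2121²) = 2.2775 (running 6.3416)
  edge 3→4: √(3.1244² + -1.6472²) = 3.5320 (running 9.8736)
  edge 4→5: √(2.5444² + 3.7393²) = 4.5229 (running 14.3965)
  edge 5→1: √(-3.4506² + 3.1031²) = 4.6406 (running 19.0371)
Perimeter = 19.0371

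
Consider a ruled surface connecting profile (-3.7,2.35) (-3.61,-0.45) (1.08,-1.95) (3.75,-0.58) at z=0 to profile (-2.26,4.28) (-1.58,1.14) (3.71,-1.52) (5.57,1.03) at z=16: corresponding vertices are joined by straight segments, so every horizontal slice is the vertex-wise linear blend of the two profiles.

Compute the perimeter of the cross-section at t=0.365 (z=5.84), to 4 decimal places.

Cross-section at t=0.365: each vertex is (1-t)·p0[i] + t·p1[i].
  v1: (1-0.365)·(-3.7,2.35) + 0.365·(-2.26,4.28) = (-3.1744,3.0545)
  v2: (1-0.365)·(-3.61,-0.45) + 0.365·(-1.58,1.14) = (-2.8690,0.1303)
  v3: (1-0.365)·(1.08,-1.95) + 0.365·(3.71,-1.52) = (2.0400,-1.7931)
  v4: (1-0.365)·(3.75,-0.58) + 0.365·(5.57,1.03) = (4.4143,0.0077)
Perimeter = Σ |v_{i+1} − v_i|:
  edge 1→2: √(0.3054² + -2.9241²) = 2.9400 (running 2.9400)
  edge 2→3: √(4.9090² + -1.9234²) = 5.2724 (running 8.2124)
  edge 3→4: √(2.3744² + 1.8007²) = 2.9799 (running 11.1923)
  edge 4→1: √(-7.5887² + 3.0468²) = 8.1775 (running 19.3698)
Perimeter = 19.3698

Perimeter at t=0.365: 19.3698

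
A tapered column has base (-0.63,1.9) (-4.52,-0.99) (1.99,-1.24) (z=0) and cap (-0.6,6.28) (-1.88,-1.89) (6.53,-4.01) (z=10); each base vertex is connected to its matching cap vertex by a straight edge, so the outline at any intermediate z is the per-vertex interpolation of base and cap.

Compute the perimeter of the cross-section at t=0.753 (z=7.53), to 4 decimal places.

Cross-section at t=0.753: each vertex is (1-t)·p0[i] + t·p1[i].
  v1: (1-0.753)·(-0.63,1.9) + 0.753·(-0.6,6.28) = (-0.6074,5.1981)
  v2: (1-0.753)·(-4.52,-0.99) + 0.753·(-1.88,-1.89) = (-2.5321,-1.6677)
  v3: (1-0.753)·(1.99,-1.24) + 0.753·(6.53,-4.01) = (5.4086,-3.3258)
Perimeter = Σ |v_{i+1} − v_i|:
  edge 1→2: √(-1.9247² + -6.8658²) = 7.1305 (running 7.1305)
  edge 2→3: √(7.9407² + -1.6581²) = 8.1120 (running 15.2425)
  edge 3→1: √(-6.0160² + 8.5239²) = 10.4331 (running 25.6756)
Perimeter = 25.6756

Perimeter at t=0.753: 25.6756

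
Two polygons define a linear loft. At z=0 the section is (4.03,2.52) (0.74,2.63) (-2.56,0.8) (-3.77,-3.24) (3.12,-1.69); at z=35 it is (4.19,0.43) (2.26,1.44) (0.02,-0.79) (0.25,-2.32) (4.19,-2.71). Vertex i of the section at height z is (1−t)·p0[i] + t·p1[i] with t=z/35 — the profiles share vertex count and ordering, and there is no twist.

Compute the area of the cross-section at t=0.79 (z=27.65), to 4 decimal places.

Area at t=0.79: 15.8210

Cross-section at t=0.79: each vertex is (1-t)·p0[i] + t·p1[i].
  v1: (1-0.79)·(4.03,2.52) + 0.79·(4.19,0.43) = (4.1564,0.8689)
  v2: (1-0.79)·(0.74,2.63) + 0.79·(2.26,1.44) = (1.9408,1.6899)
  v3: (1-0.79)·(-2.56,0.8) + 0.79·(0.02,-0.79) = (-0.5218,-0.4561)
  v4: (1-0.79)·(-3.77,-3.24) + 0.79·(0.25,-2.32) = (-0.5942,-2.5132)
  v5: (1-0.79)·(3.12,-1.69) + 0.79·(4.19,-2.71) = (3.9653,-2.4958)
Shoelace sum Σ(x_i·y_{i+1} − x_{i+1}·y_i):
  i=1: 4.1564·1.6899 − 1.9408·0.8689 = +5.3375 (running +5.3375)
  i=2: 1.9408·-0.4561 − -0.5218·1.6899 = -0.0034 (running +5.3341)
  i=3: -0.5218·-2.5132 − -0.5942·-0.4561 = +1.0404 (running +6.3745)
  i=4: -0.5942·-2.4958 − 3.9653·-2.5132 = +11.4486 (running +17.8231)
  i=5: 3.9653·0.8689 − 4.1564·-2.4958 = +13.8190 (running +31.6421)
Area = |Σ|/2 = |31.6421|/2 = 15.8210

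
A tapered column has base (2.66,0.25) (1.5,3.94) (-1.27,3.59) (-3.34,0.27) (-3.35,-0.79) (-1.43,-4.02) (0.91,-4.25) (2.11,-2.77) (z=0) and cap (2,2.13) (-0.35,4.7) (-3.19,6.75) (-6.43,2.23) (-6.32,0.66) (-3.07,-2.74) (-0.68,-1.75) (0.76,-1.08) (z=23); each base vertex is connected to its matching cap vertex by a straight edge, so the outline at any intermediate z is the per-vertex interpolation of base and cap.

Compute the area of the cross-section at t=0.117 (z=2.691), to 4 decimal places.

Cross-section at t=0.117: each vertex is (1-t)·p0[i] + t·p1[i].
  v1: (1-0.117)·(2.66,0.25) + 0.117·(2,2.13) = (2.5828,0.4700)
  v2: (1-0.117)·(1.5,3.94) + 0.117·(-0.35,4.7) = (1.2835,4.0289)
  v3: (1-0.117)·(-1.27,3.59) + 0.117·(-3.19,6.75) = (-1.4946,3.9597)
  v4: (1-0.117)·(-3.34,0.27) + 0.117·(-6.43,2.23) = (-3.7015,0.4993)
  v5: (1-0.117)·(-3.35,-0.79) + 0.117·(-6.32,0.66) = (-3.6975,-0.6203)
  v6: (1-0.117)·(-1.43,-4.02) + 0.117·(-3.07,-2.74) = (-1.6219,-3.8702)
  v7: (1-0.117)·(0.91,-4.25) + 0.117·(-0.68,-1.75) = (0.7240,-3.9575)
  v8: (1-0.117)·(2.11,-2.77) + 0.117·(0.76,-1.08) = (1.9521,-2.5723)
Shoelace sum Σ(x_i·y_{i+1} − x_{i+1}·y_i):
  i=1: 2.5828·4.0289 − 1.2835·0.4700 = +9.8026 (running +9.8026)
  i=2: 1.2835·3.9597 − -1.4946·4.0289 = +11.1043 (running +20.9069)
  i=3: -1.4946·0.4993 − -3.7015·3.9597 = +13.9107 (running +34.8176)
  i=4: -3.7015·-0.6203 − -3.6975·0.4993 = +4.1425 (running +38.9601)
  i=5: -3.6975·-3.8702 − -1.6219·-0.6203 = +13.3040 (running +52.2641)
  i=6: -1.6219·-3.9575 − 0.7240·-3.8702 = +9.2205 (running +61.4846)
  i=7: 0.7240·-2.5723 − 1.9521·-3.9575 = +5.8630 (running +67.3476)
  i=8: 1.9521·0.4700 − 2.5828·-2.5723 = +7.5610 (running +74.9086)
Area = |Σ|/2 = |74.9086|/2 = 37.4543

Area at t=0.117: 37.4543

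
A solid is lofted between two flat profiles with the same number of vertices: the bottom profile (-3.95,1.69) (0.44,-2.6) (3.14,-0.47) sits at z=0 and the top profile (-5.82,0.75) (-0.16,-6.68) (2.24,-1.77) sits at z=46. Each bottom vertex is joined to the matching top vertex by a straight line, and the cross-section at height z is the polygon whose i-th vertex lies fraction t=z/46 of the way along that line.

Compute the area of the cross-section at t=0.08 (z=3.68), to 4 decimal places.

Cross-section at t=0.08: each vertex is (1-t)·p0[i] + t·p1[i].
  v1: (1-0.08)·(-3.95,1.69) + 0.08·(-5.82,0.75) = (-4.0996,1.6148)
  v2: (1-0.08)·(0.44,-2.6) + 0.08·(-0.16,-6.68) = (0.3920,-2.9264)
  v3: (1-0.08)·(3.14,-0.47) + 0.08·(2.24,-1.77) = (3.0680,-0.5740)
Shoelace sum Σ(x_i·y_{i+1} − x_{i+1}·y_i):
  i=1: -4.0996·-2.9264 − 0.3920·1.6148 = +11.3641 (running +11.3641)
  i=2: 0.3920·-0.5740 − 3.0680·-2.9264 = +8.7532 (running +20.1173)
  i=3: 3.0680·1.6148 − -4.0996·-0.5740 = +2.6010 (running +22.7183)
Area = |Σ|/2 = |22.7183|/2 = 11.3591

Area at t=0.08: 11.3591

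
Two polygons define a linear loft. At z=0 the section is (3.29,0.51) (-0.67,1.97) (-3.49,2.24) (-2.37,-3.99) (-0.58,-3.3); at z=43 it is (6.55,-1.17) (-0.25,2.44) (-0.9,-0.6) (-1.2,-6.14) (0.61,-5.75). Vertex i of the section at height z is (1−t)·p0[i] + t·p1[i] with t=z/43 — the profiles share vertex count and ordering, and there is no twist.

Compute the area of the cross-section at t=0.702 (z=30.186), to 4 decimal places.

Area at t=0.702: 31.4592

Cross-section at t=0.702: each vertex is (1-t)·p0[i] + t·p1[i].
  v1: (1-0.702)·(3.29,0.51) + 0.702·(6.55,-1.17) = (5.5785,-0.6694)
  v2: (1-0.702)·(-0.67,1.97) + 0.702·(-0.25,2.44) = (-0.3752,2.2999)
  v3: (1-0.702)·(-3.49,2.24) + 0.702·(-0.9,-0.6) = (-1.6718,0.2463)
  v4: (1-0.702)·(-2.37,-3.99) + 0.702·(-1.2,-6.14) = (-1.5487,-5.4993)
  v5: (1-0.702)·(-0.58,-3.3) + 0.702·(0.61,-5.75) = (0.2554,-5.0199)
Shoelace sum Σ(x_i·y_{i+1} − x_{i+1}·y_i):
  i=1: 5.5785·2.2999 − -0.3752·-0.6694 = +12.5791 (running +12.5791)
  i=2: -0.3752·0.2463 − -1.6718·2.2999 = +3.7527 (running +16.3318)
  i=3: -1.6718·-5.4993 − -1.5487·0.2463 = +9.5753 (running +25.9071)
  i=4: -1.5487·-5.0199 − 0.2554·-5.4993 = +9.1785 (running +35.0857)
  i=5: 0.2554·-0.6694 − 5.5785·-5.0199 = +27.8327 (running +62.9183)
Area = |Σ|/2 = |62.9183|/2 = 31.4592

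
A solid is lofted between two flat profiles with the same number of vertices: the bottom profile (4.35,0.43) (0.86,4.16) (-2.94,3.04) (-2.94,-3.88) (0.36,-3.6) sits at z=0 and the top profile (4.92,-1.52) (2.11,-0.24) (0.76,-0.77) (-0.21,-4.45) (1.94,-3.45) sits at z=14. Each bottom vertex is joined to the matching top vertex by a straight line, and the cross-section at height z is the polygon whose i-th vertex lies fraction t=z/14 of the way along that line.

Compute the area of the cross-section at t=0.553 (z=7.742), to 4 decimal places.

Cross-section at t=0.553: each vertex is (1-t)·p0[i] + t·p1[i].
  v1: (1-0.553)·(4.35,0.43) + 0.553·(4.92,-1.52) = (4.6652,-0.6484)
  v2: (1-0.553)·(0.86,4.16) + 0.553·(2.11,-0.24) = (1.5513,1.7268)
  v3: (1-0.553)·(-2.94,3.04) + 0.553·(0.76,-0.77) = (-0.8939,0.9331)
  v4: (1-0.553)·(-2.94,-3.88) + 0.553·(-0.21,-4.45) = (-1.4303,-4.1952)
  v5: (1-0.553)·(0.36,-3.6) + 0.553·(1.94,-3.45) = (1.2337,-3.5171)
Shoelace sum Σ(x_i·y_{i+1} − x_{i+1}·y_i):
  i=1: 4.6652·1.7268 − 1.5513·-0.6484 = +9.0616 (running +9.0616)
  i=2: 1.5513·0.9331 − -0.8939·1.7268 = +2.9910 (running +12.0526)
  i=3: -0.8939·-4.1952 − -1.4303·0.9331 = +5.0847 (running +17.1373)
  i=4: -1.4303·-3.5171 − 1.2337·-4.1952 = +10.2063 (running +27.3436)
  i=5: 1.2337·-0.6484 − 4.6652·-3.5171 = +15.6079 (running +42.9515)
Area = |Σ|/2 = |42.9515|/2 = 21.4757

Area at t=0.553: 21.4757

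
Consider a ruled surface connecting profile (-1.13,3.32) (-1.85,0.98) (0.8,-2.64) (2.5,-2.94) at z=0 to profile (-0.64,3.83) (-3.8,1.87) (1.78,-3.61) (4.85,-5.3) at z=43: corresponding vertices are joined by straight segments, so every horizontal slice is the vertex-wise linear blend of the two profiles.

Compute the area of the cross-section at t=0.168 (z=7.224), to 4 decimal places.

Area at t=0.168: 11.2528

Cross-section at t=0.168: each vertex is (1-t)·p0[i] + t·p1[i].
  v1: (1-0.168)·(-1.13,3.32) + 0.168·(-0.64,3.83) = (-1.0477,3.4057)
  v2: (1-0.168)·(-1.85,0.98) + 0.168·(-3.8,1.87) = (-2.1776,1.1295)
  v3: (1-0.168)·(0.8,-2.64) + 0.168·(1.78,-3.61) = (0.9646,-2.8030)
  v4: (1-0.168)·(2.5,-2.94) + 0.168·(4.85,-5.3) = (2.8948,-3.3365)
Shoelace sum Σ(x_i·y_{i+1} − x_{i+1}·y_i):
  i=1: -1.0477·1.1295 − -2.1776·3.4057 = +6.2328 (running +6.2328)
  i=2: -2.1776·-2.8030 − 0.9646·1.1295 = +5.0141 (running +11.2470)
  i=3: 0.9646·-3.3365 − 2.8948·-2.8030 = +4.8955 (running +16.1425)
  i=4: 2.8948·3.4057 − -1.0477·-3.3365 = +6.3632 (running +22.5057)
Area = |Σ|/2 = |22.5057|/2 = 11.2528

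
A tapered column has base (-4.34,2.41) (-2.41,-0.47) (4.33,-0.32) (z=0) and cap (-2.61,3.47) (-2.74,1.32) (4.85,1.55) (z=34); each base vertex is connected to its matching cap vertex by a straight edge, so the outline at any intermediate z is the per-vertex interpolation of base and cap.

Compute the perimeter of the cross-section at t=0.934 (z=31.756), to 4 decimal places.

Cross-section at t=0.934: each vertex is (1-t)·p0[i] + t·p1[i].
  v1: (1-0.934)·(-4.34,2.41) + 0.934·(-2.61,3.47) = (-2.7242,3.4000)
  v2: (1-0.934)·(-2.41,-0.47) + 0.934·(-2.74,1.32) = (-2.7182,1.2019)
  v3: (1-0.934)·(4.33,-0.32) + 0.934·(4.85,1.55) = (4.8157,1.4266)
Perimeter = Σ |v_{i+1} − v_i|:
  edge 1→2: √(0.0060² + -2.1982²) = 2.1982 (running 2.1982)
  edge 2→3: √(7.5339² + 0.2247²) = 7.5373 (running 9.7354)
  edge 3→1: √(-7.5399² + 1.9735²) = 7.7938 (running 17.5293)
Perimeter = 17.5293

Perimeter at t=0.934: 17.5293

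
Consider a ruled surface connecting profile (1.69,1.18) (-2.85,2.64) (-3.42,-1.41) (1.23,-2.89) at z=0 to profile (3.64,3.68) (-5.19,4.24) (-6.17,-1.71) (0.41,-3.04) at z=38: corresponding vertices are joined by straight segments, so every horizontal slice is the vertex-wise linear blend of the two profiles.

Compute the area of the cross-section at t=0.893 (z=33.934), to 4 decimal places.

Cross-section at t=0.893: each vertex is (1-t)·p0[i] + t·p1[i].
  v1: (1-0.893)·(1.69,1.18) + 0.893·(3.64,3.68) = (3.4314,3.4125)
  v2: (1-0.893)·(-2.85,2.64) + 0.893·(-5.19,4.24) = (-4.9396,4.0688)
  v3: (1-0.893)·(-3.42,-1.41) + 0.893·(-6.17,-1.71) = (-5.8758,-1.6779)
  v4: (1-0.893)·(1.23,-2.89) + 0.893·(0.41,-3.04) = (0.4977,-3.0240)
Shoelace sum Σ(x_i·y_{i+1} − x_{i+1}·y_i):
  i=1: 3.4314·4.0688 − -4.9396·3.4125 = +30.8179 (running +30.8179)
  i=2: -4.9396·-1.6779 − -5.8758·4.0688 = +32.1954 (running +63.0134)
  i=3: -5.8758·-3.0240 − 0.4977·-1.6779 = +18.6031 (running +81.6165)
  i=4: 0.4977·3.4125 − 3.4314·-3.0240 = +12.0748 (running +93.6913)
Area = |Σ|/2 = |93.6913|/2 = 46.8456

Area at t=0.893: 46.8456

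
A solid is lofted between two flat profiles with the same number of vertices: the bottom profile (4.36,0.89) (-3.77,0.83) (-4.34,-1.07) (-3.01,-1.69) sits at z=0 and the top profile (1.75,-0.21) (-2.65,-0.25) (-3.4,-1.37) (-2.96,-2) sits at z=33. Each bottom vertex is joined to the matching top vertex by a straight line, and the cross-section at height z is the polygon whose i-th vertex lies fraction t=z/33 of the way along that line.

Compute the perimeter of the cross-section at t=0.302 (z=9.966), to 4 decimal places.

Cross-section at t=0.302: each vertex is (1-t)·p0[i] + t·p1[i].
  v1: (1-0.302)·(4.36,0.89) + 0.302·(1.75,-0.21) = (3.5718,0.5578)
  v2: (1-0.302)·(-3.77,0.83) + 0.302·(-2.65,-0.25) = (-3.4318,0.5038)
  v3: (1-0.302)·(-4.34,-1.07) + 0.302·(-3.4,-1.37) = (-4.0561,-1.1606)
  v4: (1-0.302)·(-3.01,-1.69) + 0.302·(-2.96,-2) = (-2.9949,-1.7836)
Perimeter = Σ |v_{i+1} − v_i|:
  edge 1→2: √(-7.0035² + -0.0540²) = 7.0037 (running 7.0037)
  edge 2→3: √(-0.6244² + -1.6644²) = 1.7777 (running 8.7814)
  edge 3→4: √(1.0612² + -0.6230²) = 1.2306 (running 10.0120)
  edge 4→1: √(6.5667² + 2.3414²) = 6.9716 (running 16.9836)
Perimeter = 16.9836

Perimeter at t=0.302: 16.9836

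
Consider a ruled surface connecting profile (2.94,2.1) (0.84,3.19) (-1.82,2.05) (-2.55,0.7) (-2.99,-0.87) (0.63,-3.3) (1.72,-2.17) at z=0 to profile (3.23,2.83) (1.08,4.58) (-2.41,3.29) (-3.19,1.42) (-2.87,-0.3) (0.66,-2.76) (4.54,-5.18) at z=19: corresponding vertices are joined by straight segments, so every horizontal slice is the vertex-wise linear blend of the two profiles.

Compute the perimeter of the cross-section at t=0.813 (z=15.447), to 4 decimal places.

Cross-section at t=0.813: each vertex is (1-t)·p0[i] + t·p1[i].
  v1: (1-0.813)·(2.94,2.1) + 0.813·(3.23,2.83) = (3.1758,2.6935)
  v2: (1-0.813)·(0.84,3.19) + 0.813·(1.08,4.58) = (1.0351,4.3201)
  v3: (1-0.813)·(-1.82,2.05) + 0.813·(-2.41,3.29) = (-2.2997,3.0581)
  v4: (1-0.813)·(-2.55,0.7) + 0.813·(-3.19,1.42) = (-3.0703,1.2854)
  v5: (1-0.813)·(-2.99,-0.87) + 0.813·(-2.87,-0.3) = (-2.8924,-0.4066)
  v6: (1-0.813)·(0.63,-3.3) + 0.813·(0.66,-2.76) = (0.6544,-2.8610)
  v7: (1-0.813)·(1.72,-2.17) + 0.813·(4.54,-5.18) = (4.0127,-4.6171)
Perimeter = Σ |v_{i+1} − v_i|:
  edge 1→2: √(-2.1406² + 1.6266²) = 2.6885 (running 2.6885)
  edge 2→3: √(-3.3348² + -1.2620²) = 3.5656 (running 6.2541)
  edge 3→4: √(-0.7707² + -1.7728²) = 1.9330 (running 8.1871)
  edge 4→5: √(0.1779² + -1.6919²) = 1.7013 (running 9.8884)
  edge 5→6: √(3.5468² + -2.4544²) = 4.3132 (running 14.2016)
  edge 6→7: √(3.3583² + -1.7561²) = 3.7897 (running 17.9914)
  edge 7→1: √(-0.8369² + 7.3106²) = 7.3584 (running 25.3497)
Perimeter = 25.3497

Perimeter at t=0.813: 25.3497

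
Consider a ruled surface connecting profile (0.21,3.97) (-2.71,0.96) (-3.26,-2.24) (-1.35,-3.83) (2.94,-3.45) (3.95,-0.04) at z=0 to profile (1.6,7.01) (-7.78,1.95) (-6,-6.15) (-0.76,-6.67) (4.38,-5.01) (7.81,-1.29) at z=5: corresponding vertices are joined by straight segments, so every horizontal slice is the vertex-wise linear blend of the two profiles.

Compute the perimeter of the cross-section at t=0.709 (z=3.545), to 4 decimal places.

Cross-section at t=0.709: each vertex is (1-t)·p0[i] + t·p1[i].
  v1: (1-0.709)·(0.21,3.97) + 0.709·(1.6,7.01) = (1.1955,6.1254)
  v2: (1-0.709)·(-2.71,0.96) + 0.709·(-7.78,1.95) = (-6.3046,1.6619)
  v3: (1-0.709)·(-3.26,-2.24) + 0.709·(-6,-6.15) = (-5.2027,-5.0122)
  v4: (1-0.709)·(-1.35,-3.83) + 0.709·(-0.76,-6.67) = (-0.9317,-5.8436)
  v5: (1-0.709)·(2.94,-3.45) + 0.709·(4.38,-5.01) = (3.9610,-4.5560)
  v6: (1-0.709)·(3.95,-0.04) + 0.709·(7.81,-1.29) = (6.6867,-0.9262)
Perimeter = Σ |v_{i+1} − v_i|:
  edge 1→2: √(-7.5001² + -4.4635²) = 8.7278 (running 8.7278)
  edge 2→3: √(1.1020² + -6.6741²) = 6.7645 (running 15.4923)
  edge 3→4: √(4.2710² + -0.8314²) = 4.3511 (running 19.8434)
  edge 4→5: √(4.8926² + 1.2875²) = 5.0592 (running 24.9026)
  edge 5→6: √(2.7258² + 3.6298²) = 4.5393 (running 29.4419)
  edge 6→1: √(-5.4912² + 7.0516²) = 8.9375 (running 38.3794)
Perimeter = 38.3794

Perimeter at t=0.709: 38.3794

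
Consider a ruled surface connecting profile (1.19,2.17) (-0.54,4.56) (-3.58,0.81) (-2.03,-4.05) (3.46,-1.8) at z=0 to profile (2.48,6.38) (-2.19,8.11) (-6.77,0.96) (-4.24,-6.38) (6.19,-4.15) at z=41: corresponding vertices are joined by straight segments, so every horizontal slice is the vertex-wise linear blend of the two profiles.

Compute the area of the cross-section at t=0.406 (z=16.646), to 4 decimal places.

Area at t=0.406: 61.7072

Cross-section at t=0.406: each vertex is (1-t)·p0[i] + t·p1[i].
  v1: (1-0.406)·(1.19,2.17) + 0.406·(2.48,6.38) = (1.7137,3.8793)
  v2: (1-0.406)·(-0.54,4.56) + 0.406·(-2.19,8.11) = (-1.2099,6.0013)
  v3: (1-0.406)·(-3.58,0.81) + 0.406·(-6.77,0.96) = (-4.8751,0.8709)
  v4: (1-0.406)·(-2.03,-4.05) + 0.406·(-4.24,-6.38) = (-2.9273,-4.9960)
  v5: (1-0.406)·(3.46,-1.8) + 0.406·(6.19,-4.15) = (4.5684,-2.7541)
Shoelace sum Σ(x_i·y_{i+1} − x_{i+1}·y_i):
  i=1: 1.7137·6.0013 − -1.2099·3.8793 = +14.9782 (running +14.9782)
  i=2: -1.2099·0.8709 − -4.8751·6.0013 = +28.2035 (running +43.1817)
  i=3: -4.8751·-4.9960 − -2.9273·0.8709 = +26.9055 (running +70.0871)
  i=4: -2.9273·-2.7541 − 4.5684·-4.9960 = +30.8855 (running +100.9726)
  i=5: 4.5684·3.8793 − 1.7137·-2.7541 = +22.4417 (running +123.4144)
Area = |Σ|/2 = |123.4144|/2 = 61.7072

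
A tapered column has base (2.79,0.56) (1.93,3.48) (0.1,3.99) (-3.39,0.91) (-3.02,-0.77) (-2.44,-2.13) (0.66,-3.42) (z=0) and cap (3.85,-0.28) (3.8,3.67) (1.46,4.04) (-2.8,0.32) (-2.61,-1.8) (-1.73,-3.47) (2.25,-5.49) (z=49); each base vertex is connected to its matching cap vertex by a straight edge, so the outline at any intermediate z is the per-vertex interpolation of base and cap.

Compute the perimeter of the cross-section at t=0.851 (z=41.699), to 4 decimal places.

Cross-section at t=0.851: each vertex is (1-t)·p0[i] + t·p1[i].
  v1: (1-0.851)·(2.79,0.56) + 0.851·(3.85,-0.28) = (3.6921,-0.1548)
  v2: (1-0.851)·(1.93,3.48) + 0.851·(3.8,3.67) = (3.5214,3.6417)
  v3: (1-0.851)·(0.1,3.99) + 0.851·(1.46,4.04) = (1.2574,4.0326)
  v4: (1-0.851)·(-3.39,0.91) + 0.851·(-2.8,0.32) = (-2.8879,0.4079)
  v5: (1-0.851)·(-3.02,-0.77) + 0.851·(-2.61,-1.8) = (-2.6711,-1.6465)
  v6: (1-0.851)·(-2.44,-2.13) + 0.851·(-1.73,-3.47) = (-1.8358,-3.2703)
  v7: (1-0.851)·(0.66,-3.42) + 0.851·(2.25,-5.49) = (2.0131,-5.1816)
Perimeter = Σ |v_{i+1} − v_i|:
  edge 1→2: √(-0.1707² + 3.7965²) = 3.8004 (running 3.8004)
  edge 2→3: √(-2.2640² + 0.3909²) = 2.2975 (running 6.0979)
  edge 3→4: √(-4.1453² + -3.6246²) = 5.5065 (running 11.6043)
  edge 4→5: √(0.2168² + -2.0544²) = 2.0658 (running 13.6702)
  edge 5→6: √(0.8353² + -1.6238²) = 1.8261 (running 15.4962)
  edge 6→7: √(3.8489² + -1.9112²) = 4.2973 (running 19.7935)
  edge 7→1: √(1.6790² + 5.0267²) = 5.2997 (running 25.0932)
Perimeter = 25.0932

Perimeter at t=0.851: 25.0932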